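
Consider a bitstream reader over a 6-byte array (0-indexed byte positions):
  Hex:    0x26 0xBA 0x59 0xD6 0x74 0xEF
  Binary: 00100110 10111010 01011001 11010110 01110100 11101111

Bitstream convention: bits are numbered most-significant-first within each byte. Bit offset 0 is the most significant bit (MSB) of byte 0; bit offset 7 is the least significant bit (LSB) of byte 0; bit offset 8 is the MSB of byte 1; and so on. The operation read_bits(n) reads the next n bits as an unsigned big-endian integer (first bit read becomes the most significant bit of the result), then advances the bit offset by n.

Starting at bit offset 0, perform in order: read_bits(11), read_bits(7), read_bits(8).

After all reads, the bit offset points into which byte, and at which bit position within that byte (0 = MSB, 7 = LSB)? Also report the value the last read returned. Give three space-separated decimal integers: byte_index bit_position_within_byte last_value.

Answer: 3 2 103

Derivation:
Read 1: bits[0:11] width=11 -> value=309 (bin 00100110101); offset now 11 = byte 1 bit 3; 37 bits remain
Read 2: bits[11:18] width=7 -> value=105 (bin 1101001); offset now 18 = byte 2 bit 2; 30 bits remain
Read 3: bits[18:26] width=8 -> value=103 (bin 01100111); offset now 26 = byte 3 bit 2; 22 bits remain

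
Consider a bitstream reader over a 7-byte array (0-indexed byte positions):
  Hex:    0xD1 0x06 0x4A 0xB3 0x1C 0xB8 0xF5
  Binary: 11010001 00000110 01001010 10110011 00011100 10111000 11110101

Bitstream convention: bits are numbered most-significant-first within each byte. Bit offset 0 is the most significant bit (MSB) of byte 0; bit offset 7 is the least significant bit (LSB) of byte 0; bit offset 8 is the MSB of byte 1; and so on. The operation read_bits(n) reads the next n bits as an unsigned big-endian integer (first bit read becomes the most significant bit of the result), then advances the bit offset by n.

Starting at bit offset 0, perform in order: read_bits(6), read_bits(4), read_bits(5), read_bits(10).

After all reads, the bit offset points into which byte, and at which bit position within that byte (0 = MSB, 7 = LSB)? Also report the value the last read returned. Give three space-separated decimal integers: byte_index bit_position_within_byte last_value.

Answer: 3 1 149

Derivation:
Read 1: bits[0:6] width=6 -> value=52 (bin 110100); offset now 6 = byte 0 bit 6; 50 bits remain
Read 2: bits[6:10] width=4 -> value=4 (bin 0100); offset now 10 = byte 1 bit 2; 46 bits remain
Read 3: bits[10:15] width=5 -> value=3 (bin 00011); offset now 15 = byte 1 bit 7; 41 bits remain
Read 4: bits[15:25] width=10 -> value=149 (bin 0010010101); offset now 25 = byte 3 bit 1; 31 bits remain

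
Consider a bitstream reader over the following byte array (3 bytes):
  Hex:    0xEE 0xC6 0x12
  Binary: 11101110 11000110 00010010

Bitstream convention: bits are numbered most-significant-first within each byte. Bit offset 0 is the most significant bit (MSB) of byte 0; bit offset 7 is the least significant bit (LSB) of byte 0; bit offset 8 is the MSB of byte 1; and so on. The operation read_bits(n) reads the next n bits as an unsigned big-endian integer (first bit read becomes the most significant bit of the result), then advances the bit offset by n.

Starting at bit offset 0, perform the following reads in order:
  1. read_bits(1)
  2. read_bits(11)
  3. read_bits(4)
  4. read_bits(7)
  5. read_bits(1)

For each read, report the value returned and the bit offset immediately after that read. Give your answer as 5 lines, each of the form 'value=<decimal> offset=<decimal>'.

Answer: value=1 offset=1
value=1772 offset=12
value=6 offset=16
value=9 offset=23
value=0 offset=24

Derivation:
Read 1: bits[0:1] width=1 -> value=1 (bin 1); offset now 1 = byte 0 bit 1; 23 bits remain
Read 2: bits[1:12] width=11 -> value=1772 (bin 11011101100); offset now 12 = byte 1 bit 4; 12 bits remain
Read 3: bits[12:16] width=4 -> value=6 (bin 0110); offset now 16 = byte 2 bit 0; 8 bits remain
Read 4: bits[16:23] width=7 -> value=9 (bin 0001001); offset now 23 = byte 2 bit 7; 1 bits remain
Read 5: bits[23:24] width=1 -> value=0 (bin 0); offset now 24 = byte 3 bit 0; 0 bits remain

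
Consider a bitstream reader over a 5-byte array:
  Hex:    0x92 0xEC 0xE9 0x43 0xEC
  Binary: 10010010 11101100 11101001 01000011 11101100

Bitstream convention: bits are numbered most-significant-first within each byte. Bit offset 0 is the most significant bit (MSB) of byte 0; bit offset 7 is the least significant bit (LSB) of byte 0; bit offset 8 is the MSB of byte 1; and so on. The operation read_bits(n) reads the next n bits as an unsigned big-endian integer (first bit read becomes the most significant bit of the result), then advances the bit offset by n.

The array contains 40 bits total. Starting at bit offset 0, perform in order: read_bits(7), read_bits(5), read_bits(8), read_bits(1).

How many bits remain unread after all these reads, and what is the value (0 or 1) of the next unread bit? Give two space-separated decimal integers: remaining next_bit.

Read 1: bits[0:7] width=7 -> value=73 (bin 1001001); offset now 7 = byte 0 bit 7; 33 bits remain
Read 2: bits[7:12] width=5 -> value=14 (bin 01110); offset now 12 = byte 1 bit 4; 28 bits remain
Read 3: bits[12:20] width=8 -> value=206 (bin 11001110); offset now 20 = byte 2 bit 4; 20 bits remain
Read 4: bits[20:21] width=1 -> value=1 (bin 1); offset now 21 = byte 2 bit 5; 19 bits remain

Answer: 19 0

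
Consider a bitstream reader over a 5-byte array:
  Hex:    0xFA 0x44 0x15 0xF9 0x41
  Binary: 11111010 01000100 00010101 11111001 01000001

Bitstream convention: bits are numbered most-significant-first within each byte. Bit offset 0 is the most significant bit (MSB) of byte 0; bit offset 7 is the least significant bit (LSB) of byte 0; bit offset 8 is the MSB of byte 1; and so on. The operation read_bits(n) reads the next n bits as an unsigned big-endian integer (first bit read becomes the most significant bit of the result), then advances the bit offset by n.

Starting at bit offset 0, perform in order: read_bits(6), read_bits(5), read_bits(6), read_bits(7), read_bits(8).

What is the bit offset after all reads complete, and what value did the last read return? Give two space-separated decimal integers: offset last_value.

Answer: 32 249

Derivation:
Read 1: bits[0:6] width=6 -> value=62 (bin 111110); offset now 6 = byte 0 bit 6; 34 bits remain
Read 2: bits[6:11] width=5 -> value=18 (bin 10010); offset now 11 = byte 1 bit 3; 29 bits remain
Read 3: bits[11:17] width=6 -> value=8 (bin 001000); offset now 17 = byte 2 bit 1; 23 bits remain
Read 4: bits[17:24] width=7 -> value=21 (bin 0010101); offset now 24 = byte 3 bit 0; 16 bits remain
Read 5: bits[24:32] width=8 -> value=249 (bin 11111001); offset now 32 = byte 4 bit 0; 8 bits remain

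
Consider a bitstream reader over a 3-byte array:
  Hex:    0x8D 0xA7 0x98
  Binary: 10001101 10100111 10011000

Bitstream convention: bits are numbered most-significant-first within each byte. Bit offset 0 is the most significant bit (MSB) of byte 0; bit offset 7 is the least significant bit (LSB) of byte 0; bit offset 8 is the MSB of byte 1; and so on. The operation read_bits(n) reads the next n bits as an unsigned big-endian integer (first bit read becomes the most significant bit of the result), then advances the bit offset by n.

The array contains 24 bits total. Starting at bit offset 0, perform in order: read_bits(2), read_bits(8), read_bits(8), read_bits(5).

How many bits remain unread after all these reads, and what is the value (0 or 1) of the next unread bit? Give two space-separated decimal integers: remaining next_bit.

Answer: 1 0

Derivation:
Read 1: bits[0:2] width=2 -> value=2 (bin 10); offset now 2 = byte 0 bit 2; 22 bits remain
Read 2: bits[2:10] width=8 -> value=54 (bin 00110110); offset now 10 = byte 1 bit 2; 14 bits remain
Read 3: bits[10:18] width=8 -> value=158 (bin 10011110); offset now 18 = byte 2 bit 2; 6 bits remain
Read 4: bits[18:23] width=5 -> value=12 (bin 01100); offset now 23 = byte 2 bit 7; 1 bits remain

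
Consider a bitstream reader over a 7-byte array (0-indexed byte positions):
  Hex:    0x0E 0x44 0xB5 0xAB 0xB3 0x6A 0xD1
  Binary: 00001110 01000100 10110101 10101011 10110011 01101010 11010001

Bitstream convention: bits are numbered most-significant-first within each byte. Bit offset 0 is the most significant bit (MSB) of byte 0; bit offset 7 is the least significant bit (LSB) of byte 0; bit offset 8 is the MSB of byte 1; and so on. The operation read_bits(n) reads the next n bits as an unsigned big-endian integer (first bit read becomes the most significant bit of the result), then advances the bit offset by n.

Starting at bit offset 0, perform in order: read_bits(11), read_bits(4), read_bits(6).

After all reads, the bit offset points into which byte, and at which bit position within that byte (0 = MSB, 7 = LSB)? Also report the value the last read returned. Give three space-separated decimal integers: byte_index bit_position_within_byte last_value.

Read 1: bits[0:11] width=11 -> value=114 (bin 00001110010); offset now 11 = byte 1 bit 3; 45 bits remain
Read 2: bits[11:15] width=4 -> value=2 (bin 0010); offset now 15 = byte 1 bit 7; 41 bits remain
Read 3: bits[15:21] width=6 -> value=22 (bin 010110); offset now 21 = byte 2 bit 5; 35 bits remain

Answer: 2 5 22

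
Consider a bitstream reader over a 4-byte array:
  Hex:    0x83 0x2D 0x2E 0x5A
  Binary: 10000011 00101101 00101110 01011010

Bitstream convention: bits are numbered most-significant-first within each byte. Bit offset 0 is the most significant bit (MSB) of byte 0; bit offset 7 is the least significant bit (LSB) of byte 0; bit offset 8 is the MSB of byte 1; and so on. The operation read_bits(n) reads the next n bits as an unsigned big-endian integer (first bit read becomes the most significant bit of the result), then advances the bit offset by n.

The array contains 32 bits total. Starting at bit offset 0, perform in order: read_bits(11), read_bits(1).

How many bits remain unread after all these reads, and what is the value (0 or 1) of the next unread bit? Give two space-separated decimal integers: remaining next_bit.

Read 1: bits[0:11] width=11 -> value=1049 (bin 10000011001); offset now 11 = byte 1 bit 3; 21 bits remain
Read 2: bits[11:12] width=1 -> value=0 (bin 0); offset now 12 = byte 1 bit 4; 20 bits remain

Answer: 20 1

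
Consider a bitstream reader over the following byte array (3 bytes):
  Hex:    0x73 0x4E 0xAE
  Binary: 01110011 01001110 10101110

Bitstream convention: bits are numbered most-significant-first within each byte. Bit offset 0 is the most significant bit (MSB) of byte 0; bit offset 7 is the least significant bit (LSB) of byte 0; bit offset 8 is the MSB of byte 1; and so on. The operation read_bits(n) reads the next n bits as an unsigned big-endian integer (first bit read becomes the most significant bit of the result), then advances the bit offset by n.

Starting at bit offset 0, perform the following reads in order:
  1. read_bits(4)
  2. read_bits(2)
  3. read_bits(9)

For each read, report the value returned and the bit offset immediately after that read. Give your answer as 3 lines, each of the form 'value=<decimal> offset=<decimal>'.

Answer: value=7 offset=4
value=0 offset=6
value=423 offset=15

Derivation:
Read 1: bits[0:4] width=4 -> value=7 (bin 0111); offset now 4 = byte 0 bit 4; 20 bits remain
Read 2: bits[4:6] width=2 -> value=0 (bin 00); offset now 6 = byte 0 bit 6; 18 bits remain
Read 3: bits[6:15] width=9 -> value=423 (bin 110100111); offset now 15 = byte 1 bit 7; 9 bits remain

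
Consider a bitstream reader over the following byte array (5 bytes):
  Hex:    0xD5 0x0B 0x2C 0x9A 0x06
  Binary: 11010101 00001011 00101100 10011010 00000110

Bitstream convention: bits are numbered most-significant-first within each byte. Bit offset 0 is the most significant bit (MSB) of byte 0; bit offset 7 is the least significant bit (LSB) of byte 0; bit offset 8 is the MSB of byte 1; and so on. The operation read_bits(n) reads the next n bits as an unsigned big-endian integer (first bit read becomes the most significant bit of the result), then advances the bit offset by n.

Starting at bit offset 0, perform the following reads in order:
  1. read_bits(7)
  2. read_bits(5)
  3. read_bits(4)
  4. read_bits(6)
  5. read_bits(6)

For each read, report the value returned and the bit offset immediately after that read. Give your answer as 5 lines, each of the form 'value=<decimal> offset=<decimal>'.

Answer: value=106 offset=7
value=16 offset=12
value=11 offset=16
value=11 offset=22
value=9 offset=28

Derivation:
Read 1: bits[0:7] width=7 -> value=106 (bin 1101010); offset now 7 = byte 0 bit 7; 33 bits remain
Read 2: bits[7:12] width=5 -> value=16 (bin 10000); offset now 12 = byte 1 bit 4; 28 bits remain
Read 3: bits[12:16] width=4 -> value=11 (bin 1011); offset now 16 = byte 2 bit 0; 24 bits remain
Read 4: bits[16:22] width=6 -> value=11 (bin 001011); offset now 22 = byte 2 bit 6; 18 bits remain
Read 5: bits[22:28] width=6 -> value=9 (bin 001001); offset now 28 = byte 3 bit 4; 12 bits remain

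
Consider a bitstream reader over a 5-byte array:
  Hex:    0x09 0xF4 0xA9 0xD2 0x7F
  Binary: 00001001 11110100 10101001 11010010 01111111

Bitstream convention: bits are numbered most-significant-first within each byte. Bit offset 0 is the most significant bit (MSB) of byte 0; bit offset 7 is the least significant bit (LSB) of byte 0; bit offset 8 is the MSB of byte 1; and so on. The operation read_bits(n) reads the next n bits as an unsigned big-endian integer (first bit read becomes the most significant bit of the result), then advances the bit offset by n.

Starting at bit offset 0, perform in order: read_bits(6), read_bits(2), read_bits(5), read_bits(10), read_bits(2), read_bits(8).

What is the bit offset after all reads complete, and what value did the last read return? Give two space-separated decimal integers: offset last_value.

Answer: 33 164

Derivation:
Read 1: bits[0:6] width=6 -> value=2 (bin 000010); offset now 6 = byte 0 bit 6; 34 bits remain
Read 2: bits[6:8] width=2 -> value=1 (bin 01); offset now 8 = byte 1 bit 0; 32 bits remain
Read 3: bits[8:13] width=5 -> value=30 (bin 11110); offset now 13 = byte 1 bit 5; 27 bits remain
Read 4: bits[13:23] width=10 -> value=596 (bin 1001010100); offset now 23 = byte 2 bit 7; 17 bits remain
Read 5: bits[23:25] width=2 -> value=3 (bin 11); offset now 25 = byte 3 bit 1; 15 bits remain
Read 6: bits[25:33] width=8 -> value=164 (bin 10100100); offset now 33 = byte 4 bit 1; 7 bits remain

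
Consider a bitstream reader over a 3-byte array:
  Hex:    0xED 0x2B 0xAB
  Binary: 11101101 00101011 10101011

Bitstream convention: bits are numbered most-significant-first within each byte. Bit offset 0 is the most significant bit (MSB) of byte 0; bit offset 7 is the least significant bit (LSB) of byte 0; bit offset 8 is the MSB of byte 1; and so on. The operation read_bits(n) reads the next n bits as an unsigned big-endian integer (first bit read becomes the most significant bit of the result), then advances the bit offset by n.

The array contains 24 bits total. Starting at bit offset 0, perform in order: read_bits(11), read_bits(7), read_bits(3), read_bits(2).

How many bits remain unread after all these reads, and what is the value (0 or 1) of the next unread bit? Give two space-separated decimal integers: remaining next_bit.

Read 1: bits[0:11] width=11 -> value=1897 (bin 11101101001); offset now 11 = byte 1 bit 3; 13 bits remain
Read 2: bits[11:18] width=7 -> value=46 (bin 0101110); offset now 18 = byte 2 bit 2; 6 bits remain
Read 3: bits[18:21] width=3 -> value=5 (bin 101); offset now 21 = byte 2 bit 5; 3 bits remain
Read 4: bits[21:23] width=2 -> value=1 (bin 01); offset now 23 = byte 2 bit 7; 1 bits remain

Answer: 1 1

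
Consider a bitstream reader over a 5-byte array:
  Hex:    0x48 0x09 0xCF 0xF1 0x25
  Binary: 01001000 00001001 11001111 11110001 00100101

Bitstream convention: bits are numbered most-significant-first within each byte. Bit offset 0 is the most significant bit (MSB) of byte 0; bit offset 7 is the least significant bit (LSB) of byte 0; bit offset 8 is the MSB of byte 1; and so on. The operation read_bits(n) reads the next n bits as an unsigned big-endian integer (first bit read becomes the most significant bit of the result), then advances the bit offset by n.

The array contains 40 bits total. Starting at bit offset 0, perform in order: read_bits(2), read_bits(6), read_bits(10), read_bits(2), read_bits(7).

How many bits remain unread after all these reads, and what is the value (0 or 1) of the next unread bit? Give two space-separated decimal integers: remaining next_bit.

Read 1: bits[0:2] width=2 -> value=1 (bin 01); offset now 2 = byte 0 bit 2; 38 bits remain
Read 2: bits[2:8] width=6 -> value=8 (bin 001000); offset now 8 = byte 1 bit 0; 32 bits remain
Read 3: bits[8:18] width=10 -> value=39 (bin 0000100111); offset now 18 = byte 2 bit 2; 22 bits remain
Read 4: bits[18:20] width=2 -> value=0 (bin 00); offset now 20 = byte 2 bit 4; 20 bits remain
Read 5: bits[20:27] width=7 -> value=127 (bin 1111111); offset now 27 = byte 3 bit 3; 13 bits remain

Answer: 13 1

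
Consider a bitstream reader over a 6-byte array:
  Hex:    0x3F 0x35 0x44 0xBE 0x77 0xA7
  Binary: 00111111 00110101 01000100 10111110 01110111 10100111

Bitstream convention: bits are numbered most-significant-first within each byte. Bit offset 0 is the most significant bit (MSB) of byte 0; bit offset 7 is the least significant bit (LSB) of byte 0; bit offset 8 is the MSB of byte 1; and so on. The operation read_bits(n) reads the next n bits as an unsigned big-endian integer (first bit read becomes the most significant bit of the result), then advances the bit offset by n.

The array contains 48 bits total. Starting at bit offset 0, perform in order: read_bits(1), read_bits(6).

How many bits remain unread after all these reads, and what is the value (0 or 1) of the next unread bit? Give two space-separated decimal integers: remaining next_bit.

Answer: 41 1

Derivation:
Read 1: bits[0:1] width=1 -> value=0 (bin 0); offset now 1 = byte 0 bit 1; 47 bits remain
Read 2: bits[1:7] width=6 -> value=31 (bin 011111); offset now 7 = byte 0 bit 7; 41 bits remain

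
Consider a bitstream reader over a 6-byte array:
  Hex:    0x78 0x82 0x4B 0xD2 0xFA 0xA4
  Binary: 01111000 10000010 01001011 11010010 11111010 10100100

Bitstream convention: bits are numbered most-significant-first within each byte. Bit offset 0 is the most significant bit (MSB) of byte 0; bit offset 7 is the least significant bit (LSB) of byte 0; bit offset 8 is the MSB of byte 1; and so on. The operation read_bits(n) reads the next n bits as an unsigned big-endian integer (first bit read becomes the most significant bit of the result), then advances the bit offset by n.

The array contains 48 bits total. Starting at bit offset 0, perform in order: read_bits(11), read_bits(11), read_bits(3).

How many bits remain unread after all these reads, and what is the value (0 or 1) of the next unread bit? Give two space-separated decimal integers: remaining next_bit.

Read 1: bits[0:11] width=11 -> value=964 (bin 01111000100); offset now 11 = byte 1 bit 3; 37 bits remain
Read 2: bits[11:22] width=11 -> value=146 (bin 00010010010); offset now 22 = byte 2 bit 6; 26 bits remain
Read 3: bits[22:25] width=3 -> value=7 (bin 111); offset now 25 = byte 3 bit 1; 23 bits remain

Answer: 23 1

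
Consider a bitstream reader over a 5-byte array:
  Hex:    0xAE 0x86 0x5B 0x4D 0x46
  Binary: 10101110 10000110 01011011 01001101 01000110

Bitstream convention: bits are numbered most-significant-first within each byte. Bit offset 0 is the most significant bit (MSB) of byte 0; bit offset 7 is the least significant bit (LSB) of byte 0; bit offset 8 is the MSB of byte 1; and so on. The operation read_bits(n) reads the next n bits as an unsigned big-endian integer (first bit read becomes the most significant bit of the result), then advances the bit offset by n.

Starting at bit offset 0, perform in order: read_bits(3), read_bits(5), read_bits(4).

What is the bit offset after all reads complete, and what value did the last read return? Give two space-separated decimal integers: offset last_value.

Read 1: bits[0:3] width=3 -> value=5 (bin 101); offset now 3 = byte 0 bit 3; 37 bits remain
Read 2: bits[3:8] width=5 -> value=14 (bin 01110); offset now 8 = byte 1 bit 0; 32 bits remain
Read 3: bits[8:12] width=4 -> value=8 (bin 1000); offset now 12 = byte 1 bit 4; 28 bits remain

Answer: 12 8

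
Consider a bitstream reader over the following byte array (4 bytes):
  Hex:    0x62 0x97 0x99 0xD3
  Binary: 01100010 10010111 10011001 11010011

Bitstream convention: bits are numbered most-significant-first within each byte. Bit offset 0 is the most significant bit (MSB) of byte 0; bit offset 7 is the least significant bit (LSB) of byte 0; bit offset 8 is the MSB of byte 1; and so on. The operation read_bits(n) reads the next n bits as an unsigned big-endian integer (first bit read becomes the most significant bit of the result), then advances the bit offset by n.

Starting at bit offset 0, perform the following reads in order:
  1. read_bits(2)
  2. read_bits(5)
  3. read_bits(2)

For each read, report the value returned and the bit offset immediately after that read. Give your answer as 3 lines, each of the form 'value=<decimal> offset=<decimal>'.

Answer: value=1 offset=2
value=17 offset=7
value=1 offset=9

Derivation:
Read 1: bits[0:2] width=2 -> value=1 (bin 01); offset now 2 = byte 0 bit 2; 30 bits remain
Read 2: bits[2:7] width=5 -> value=17 (bin 10001); offset now 7 = byte 0 bit 7; 25 bits remain
Read 3: bits[7:9] width=2 -> value=1 (bin 01); offset now 9 = byte 1 bit 1; 23 bits remain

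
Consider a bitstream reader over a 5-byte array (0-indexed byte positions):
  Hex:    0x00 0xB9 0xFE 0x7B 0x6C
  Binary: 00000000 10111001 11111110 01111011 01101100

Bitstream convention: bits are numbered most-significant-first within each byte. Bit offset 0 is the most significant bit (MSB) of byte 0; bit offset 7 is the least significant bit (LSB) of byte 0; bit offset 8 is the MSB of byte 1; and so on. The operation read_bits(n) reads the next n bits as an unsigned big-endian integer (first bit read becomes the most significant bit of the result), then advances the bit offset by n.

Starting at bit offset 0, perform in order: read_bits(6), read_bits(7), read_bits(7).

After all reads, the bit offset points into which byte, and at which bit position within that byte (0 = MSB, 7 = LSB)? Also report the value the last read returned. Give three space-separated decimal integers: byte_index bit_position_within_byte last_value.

Read 1: bits[0:6] width=6 -> value=0 (bin 000000); offset now 6 = byte 0 bit 6; 34 bits remain
Read 2: bits[6:13] width=7 -> value=23 (bin 0010111); offset now 13 = byte 1 bit 5; 27 bits remain
Read 3: bits[13:20] width=7 -> value=31 (bin 0011111); offset now 20 = byte 2 bit 4; 20 bits remain

Answer: 2 4 31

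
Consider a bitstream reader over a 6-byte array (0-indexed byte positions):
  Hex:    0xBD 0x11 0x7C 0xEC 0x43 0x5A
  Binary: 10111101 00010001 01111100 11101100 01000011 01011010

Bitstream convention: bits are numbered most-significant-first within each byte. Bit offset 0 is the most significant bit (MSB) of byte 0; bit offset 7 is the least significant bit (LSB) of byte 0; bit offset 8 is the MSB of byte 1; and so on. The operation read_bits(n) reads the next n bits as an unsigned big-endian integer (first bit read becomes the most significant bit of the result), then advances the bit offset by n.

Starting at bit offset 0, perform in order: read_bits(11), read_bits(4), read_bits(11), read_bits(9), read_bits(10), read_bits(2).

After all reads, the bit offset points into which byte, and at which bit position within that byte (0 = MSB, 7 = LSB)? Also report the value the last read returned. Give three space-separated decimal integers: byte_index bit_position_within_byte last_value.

Answer: 5 7 1

Derivation:
Read 1: bits[0:11] width=11 -> value=1512 (bin 10111101000); offset now 11 = byte 1 bit 3; 37 bits remain
Read 2: bits[11:15] width=4 -> value=8 (bin 1000); offset now 15 = byte 1 bit 7; 33 bits remain
Read 3: bits[15:26] width=11 -> value=1523 (bin 10111110011); offset now 26 = byte 3 bit 2; 22 bits remain
Read 4: bits[26:35] width=9 -> value=354 (bin 101100010); offset now 35 = byte 4 bit 3; 13 bits remain
Read 5: bits[35:45] width=10 -> value=107 (bin 0001101011); offset now 45 = byte 5 bit 5; 3 bits remain
Read 6: bits[45:47] width=2 -> value=1 (bin 01); offset now 47 = byte 5 bit 7; 1 bits remain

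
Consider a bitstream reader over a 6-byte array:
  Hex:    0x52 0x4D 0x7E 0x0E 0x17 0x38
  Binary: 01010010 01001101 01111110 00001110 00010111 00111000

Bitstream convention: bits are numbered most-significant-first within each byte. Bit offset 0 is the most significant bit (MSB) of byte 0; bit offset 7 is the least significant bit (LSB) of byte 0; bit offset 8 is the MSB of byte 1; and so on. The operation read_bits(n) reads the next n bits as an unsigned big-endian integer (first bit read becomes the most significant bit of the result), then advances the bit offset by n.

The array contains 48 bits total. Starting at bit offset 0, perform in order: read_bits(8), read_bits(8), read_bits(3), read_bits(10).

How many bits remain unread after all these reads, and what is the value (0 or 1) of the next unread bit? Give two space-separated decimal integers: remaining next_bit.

Answer: 19 1

Derivation:
Read 1: bits[0:8] width=8 -> value=82 (bin 01010010); offset now 8 = byte 1 bit 0; 40 bits remain
Read 2: bits[8:16] width=8 -> value=77 (bin 01001101); offset now 16 = byte 2 bit 0; 32 bits remain
Read 3: bits[16:19] width=3 -> value=3 (bin 011); offset now 19 = byte 2 bit 3; 29 bits remain
Read 4: bits[19:29] width=10 -> value=961 (bin 1111000001); offset now 29 = byte 3 bit 5; 19 bits remain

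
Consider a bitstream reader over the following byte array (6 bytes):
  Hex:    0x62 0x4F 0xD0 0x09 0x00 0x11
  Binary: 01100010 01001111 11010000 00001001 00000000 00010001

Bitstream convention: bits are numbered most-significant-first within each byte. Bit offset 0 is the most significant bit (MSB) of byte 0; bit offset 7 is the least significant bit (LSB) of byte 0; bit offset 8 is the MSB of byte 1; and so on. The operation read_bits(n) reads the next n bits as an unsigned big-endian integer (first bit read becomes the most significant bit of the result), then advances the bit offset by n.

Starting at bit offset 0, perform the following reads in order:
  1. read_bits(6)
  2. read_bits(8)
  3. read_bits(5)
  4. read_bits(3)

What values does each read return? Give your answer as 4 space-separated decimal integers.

Answer: 24 147 30 4

Derivation:
Read 1: bits[0:6] width=6 -> value=24 (bin 011000); offset now 6 = byte 0 bit 6; 42 bits remain
Read 2: bits[6:14] width=8 -> value=147 (bin 10010011); offset now 14 = byte 1 bit 6; 34 bits remain
Read 3: bits[14:19] width=5 -> value=30 (bin 11110); offset now 19 = byte 2 bit 3; 29 bits remain
Read 4: bits[19:22] width=3 -> value=4 (bin 100); offset now 22 = byte 2 bit 6; 26 bits remain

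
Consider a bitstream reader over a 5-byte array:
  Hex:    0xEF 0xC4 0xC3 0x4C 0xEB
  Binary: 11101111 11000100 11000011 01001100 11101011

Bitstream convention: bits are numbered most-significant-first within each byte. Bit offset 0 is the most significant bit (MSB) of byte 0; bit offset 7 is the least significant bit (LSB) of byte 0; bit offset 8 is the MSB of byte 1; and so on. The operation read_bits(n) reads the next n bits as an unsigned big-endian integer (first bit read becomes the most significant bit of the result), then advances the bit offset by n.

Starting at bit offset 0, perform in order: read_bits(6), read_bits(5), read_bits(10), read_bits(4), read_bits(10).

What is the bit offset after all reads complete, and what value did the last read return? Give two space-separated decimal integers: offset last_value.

Read 1: bits[0:6] width=6 -> value=59 (bin 111011); offset now 6 = byte 0 bit 6; 34 bits remain
Read 2: bits[6:11] width=5 -> value=30 (bin 11110); offset now 11 = byte 1 bit 3; 29 bits remain
Read 3: bits[11:21] width=10 -> value=152 (bin 0010011000); offset now 21 = byte 2 bit 5; 19 bits remain
Read 4: bits[21:25] width=4 -> value=6 (bin 0110); offset now 25 = byte 3 bit 1; 15 bits remain
Read 5: bits[25:35] width=10 -> value=615 (bin 1001100111); offset now 35 = byte 4 bit 3; 5 bits remain

Answer: 35 615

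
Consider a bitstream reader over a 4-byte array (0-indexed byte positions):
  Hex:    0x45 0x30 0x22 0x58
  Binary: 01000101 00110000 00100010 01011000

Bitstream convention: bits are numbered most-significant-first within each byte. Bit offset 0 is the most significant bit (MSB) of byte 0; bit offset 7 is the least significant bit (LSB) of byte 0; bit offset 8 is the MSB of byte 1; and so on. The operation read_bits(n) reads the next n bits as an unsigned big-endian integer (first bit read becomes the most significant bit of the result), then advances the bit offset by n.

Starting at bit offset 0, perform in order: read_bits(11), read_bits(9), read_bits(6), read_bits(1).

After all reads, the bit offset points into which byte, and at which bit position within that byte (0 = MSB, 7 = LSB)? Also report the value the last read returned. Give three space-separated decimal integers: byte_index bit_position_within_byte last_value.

Read 1: bits[0:11] width=11 -> value=553 (bin 01000101001); offset now 11 = byte 1 bit 3; 21 bits remain
Read 2: bits[11:20] width=9 -> value=258 (bin 100000010); offset now 20 = byte 2 bit 4; 12 bits remain
Read 3: bits[20:26] width=6 -> value=9 (bin 001001); offset now 26 = byte 3 bit 2; 6 bits remain
Read 4: bits[26:27] width=1 -> value=0 (bin 0); offset now 27 = byte 3 bit 3; 5 bits remain

Answer: 3 3 0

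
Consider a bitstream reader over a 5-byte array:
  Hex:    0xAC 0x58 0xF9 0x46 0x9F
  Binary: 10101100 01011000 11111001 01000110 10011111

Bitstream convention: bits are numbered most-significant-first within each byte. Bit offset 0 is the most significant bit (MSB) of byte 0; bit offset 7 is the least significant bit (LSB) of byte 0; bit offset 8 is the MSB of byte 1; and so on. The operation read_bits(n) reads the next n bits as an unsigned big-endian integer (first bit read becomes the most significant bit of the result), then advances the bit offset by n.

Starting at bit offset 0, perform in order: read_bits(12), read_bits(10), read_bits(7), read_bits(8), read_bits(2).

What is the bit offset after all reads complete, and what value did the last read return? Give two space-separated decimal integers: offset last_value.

Read 1: bits[0:12] width=12 -> value=2757 (bin 101011000101); offset now 12 = byte 1 bit 4; 28 bits remain
Read 2: bits[12:22] width=10 -> value=574 (bin 1000111110); offset now 22 = byte 2 bit 6; 18 bits remain
Read 3: bits[22:29] width=7 -> value=40 (bin 0101000); offset now 29 = byte 3 bit 5; 11 bits remain
Read 4: bits[29:37] width=8 -> value=211 (bin 11010011); offset now 37 = byte 4 bit 5; 3 bits remain
Read 5: bits[37:39] width=2 -> value=3 (bin 11); offset now 39 = byte 4 bit 7; 1 bits remain

Answer: 39 3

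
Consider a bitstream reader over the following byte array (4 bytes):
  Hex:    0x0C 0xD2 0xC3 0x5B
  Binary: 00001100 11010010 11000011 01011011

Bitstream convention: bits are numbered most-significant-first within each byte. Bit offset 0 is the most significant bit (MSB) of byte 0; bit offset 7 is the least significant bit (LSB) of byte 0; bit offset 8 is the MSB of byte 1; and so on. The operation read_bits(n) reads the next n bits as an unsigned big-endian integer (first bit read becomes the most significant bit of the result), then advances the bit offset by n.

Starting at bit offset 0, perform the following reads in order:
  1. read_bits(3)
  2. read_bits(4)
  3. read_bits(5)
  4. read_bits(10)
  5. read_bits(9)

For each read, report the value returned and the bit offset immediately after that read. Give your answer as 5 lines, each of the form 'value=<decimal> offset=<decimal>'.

Answer: value=0 offset=3
value=6 offset=7
value=13 offset=12
value=176 offset=22
value=429 offset=31

Derivation:
Read 1: bits[0:3] width=3 -> value=0 (bin 000); offset now 3 = byte 0 bit 3; 29 bits remain
Read 2: bits[3:7] width=4 -> value=6 (bin 0110); offset now 7 = byte 0 bit 7; 25 bits remain
Read 3: bits[7:12] width=5 -> value=13 (bin 01101); offset now 12 = byte 1 bit 4; 20 bits remain
Read 4: bits[12:22] width=10 -> value=176 (bin 0010110000); offset now 22 = byte 2 bit 6; 10 bits remain
Read 5: bits[22:31] width=9 -> value=429 (bin 110101101); offset now 31 = byte 3 bit 7; 1 bits remain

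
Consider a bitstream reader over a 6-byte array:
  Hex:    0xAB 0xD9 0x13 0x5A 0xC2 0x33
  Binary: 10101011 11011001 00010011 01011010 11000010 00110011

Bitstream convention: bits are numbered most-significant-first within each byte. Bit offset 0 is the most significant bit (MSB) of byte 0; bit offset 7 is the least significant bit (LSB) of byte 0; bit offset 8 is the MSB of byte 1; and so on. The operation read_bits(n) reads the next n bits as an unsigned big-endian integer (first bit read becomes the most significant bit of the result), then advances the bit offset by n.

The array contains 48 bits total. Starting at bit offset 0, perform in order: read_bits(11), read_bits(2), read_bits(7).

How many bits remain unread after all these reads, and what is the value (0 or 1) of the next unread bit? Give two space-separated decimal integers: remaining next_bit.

Answer: 28 0

Derivation:
Read 1: bits[0:11] width=11 -> value=1374 (bin 10101011110); offset now 11 = byte 1 bit 3; 37 bits remain
Read 2: bits[11:13] width=2 -> value=3 (bin 11); offset now 13 = byte 1 bit 5; 35 bits remain
Read 3: bits[13:20] width=7 -> value=17 (bin 0010001); offset now 20 = byte 2 bit 4; 28 bits remain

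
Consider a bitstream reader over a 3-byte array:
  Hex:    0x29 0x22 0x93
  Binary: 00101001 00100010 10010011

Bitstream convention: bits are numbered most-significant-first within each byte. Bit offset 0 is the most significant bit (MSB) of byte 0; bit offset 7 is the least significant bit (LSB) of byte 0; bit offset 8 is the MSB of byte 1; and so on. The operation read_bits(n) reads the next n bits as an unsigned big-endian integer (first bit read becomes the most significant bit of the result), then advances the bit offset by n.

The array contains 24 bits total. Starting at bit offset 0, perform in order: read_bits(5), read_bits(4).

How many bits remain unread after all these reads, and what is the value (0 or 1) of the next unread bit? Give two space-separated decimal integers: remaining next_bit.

Read 1: bits[0:5] width=5 -> value=5 (bin 00101); offset now 5 = byte 0 bit 5; 19 bits remain
Read 2: bits[5:9] width=4 -> value=2 (bin 0010); offset now 9 = byte 1 bit 1; 15 bits remain

Answer: 15 0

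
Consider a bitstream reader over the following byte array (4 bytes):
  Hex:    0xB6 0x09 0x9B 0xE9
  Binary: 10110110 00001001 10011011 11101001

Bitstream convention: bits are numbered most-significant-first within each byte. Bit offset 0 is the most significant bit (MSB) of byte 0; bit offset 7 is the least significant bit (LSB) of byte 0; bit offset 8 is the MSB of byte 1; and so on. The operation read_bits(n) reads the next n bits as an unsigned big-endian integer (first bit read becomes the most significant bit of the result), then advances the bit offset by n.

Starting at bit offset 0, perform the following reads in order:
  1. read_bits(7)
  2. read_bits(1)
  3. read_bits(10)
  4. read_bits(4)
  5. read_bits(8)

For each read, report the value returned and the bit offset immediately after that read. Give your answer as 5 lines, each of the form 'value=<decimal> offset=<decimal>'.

Answer: value=91 offset=7
value=0 offset=8
value=38 offset=18
value=6 offset=22
value=250 offset=30

Derivation:
Read 1: bits[0:7] width=7 -> value=91 (bin 1011011); offset now 7 = byte 0 bit 7; 25 bits remain
Read 2: bits[7:8] width=1 -> value=0 (bin 0); offset now 8 = byte 1 bit 0; 24 bits remain
Read 3: bits[8:18] width=10 -> value=38 (bin 0000100110); offset now 18 = byte 2 bit 2; 14 bits remain
Read 4: bits[18:22] width=4 -> value=6 (bin 0110); offset now 22 = byte 2 bit 6; 10 bits remain
Read 5: bits[22:30] width=8 -> value=250 (bin 11111010); offset now 30 = byte 3 bit 6; 2 bits remain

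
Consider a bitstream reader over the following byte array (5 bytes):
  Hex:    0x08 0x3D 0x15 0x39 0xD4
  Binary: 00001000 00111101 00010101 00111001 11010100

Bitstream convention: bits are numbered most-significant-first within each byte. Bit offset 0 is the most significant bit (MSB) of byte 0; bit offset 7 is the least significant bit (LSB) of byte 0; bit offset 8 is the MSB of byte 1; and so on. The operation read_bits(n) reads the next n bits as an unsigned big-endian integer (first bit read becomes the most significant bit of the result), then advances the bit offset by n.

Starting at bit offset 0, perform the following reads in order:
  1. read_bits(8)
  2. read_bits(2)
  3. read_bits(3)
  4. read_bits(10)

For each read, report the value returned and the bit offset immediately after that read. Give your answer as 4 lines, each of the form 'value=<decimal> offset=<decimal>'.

Answer: value=8 offset=8
value=0 offset=10
value=7 offset=13
value=650 offset=23

Derivation:
Read 1: bits[0:8] width=8 -> value=8 (bin 00001000); offset now 8 = byte 1 bit 0; 32 bits remain
Read 2: bits[8:10] width=2 -> value=0 (bin 00); offset now 10 = byte 1 bit 2; 30 bits remain
Read 3: bits[10:13] width=3 -> value=7 (bin 111); offset now 13 = byte 1 bit 5; 27 bits remain
Read 4: bits[13:23] width=10 -> value=650 (bin 1010001010); offset now 23 = byte 2 bit 7; 17 bits remain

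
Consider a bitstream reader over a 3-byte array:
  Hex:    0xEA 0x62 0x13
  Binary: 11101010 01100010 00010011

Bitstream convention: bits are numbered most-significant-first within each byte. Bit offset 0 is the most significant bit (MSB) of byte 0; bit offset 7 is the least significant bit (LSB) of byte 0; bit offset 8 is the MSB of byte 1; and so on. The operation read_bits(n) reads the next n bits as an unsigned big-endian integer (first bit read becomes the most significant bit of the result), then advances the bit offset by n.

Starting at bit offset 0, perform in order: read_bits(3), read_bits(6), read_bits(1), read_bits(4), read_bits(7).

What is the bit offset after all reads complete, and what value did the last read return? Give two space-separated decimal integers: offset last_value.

Answer: 21 66

Derivation:
Read 1: bits[0:3] width=3 -> value=7 (bin 111); offset now 3 = byte 0 bit 3; 21 bits remain
Read 2: bits[3:9] width=6 -> value=20 (bin 010100); offset now 9 = byte 1 bit 1; 15 bits remain
Read 3: bits[9:10] width=1 -> value=1 (bin 1); offset now 10 = byte 1 bit 2; 14 bits remain
Read 4: bits[10:14] width=4 -> value=8 (bin 1000); offset now 14 = byte 1 bit 6; 10 bits remain
Read 5: bits[14:21] width=7 -> value=66 (bin 1000010); offset now 21 = byte 2 bit 5; 3 bits remain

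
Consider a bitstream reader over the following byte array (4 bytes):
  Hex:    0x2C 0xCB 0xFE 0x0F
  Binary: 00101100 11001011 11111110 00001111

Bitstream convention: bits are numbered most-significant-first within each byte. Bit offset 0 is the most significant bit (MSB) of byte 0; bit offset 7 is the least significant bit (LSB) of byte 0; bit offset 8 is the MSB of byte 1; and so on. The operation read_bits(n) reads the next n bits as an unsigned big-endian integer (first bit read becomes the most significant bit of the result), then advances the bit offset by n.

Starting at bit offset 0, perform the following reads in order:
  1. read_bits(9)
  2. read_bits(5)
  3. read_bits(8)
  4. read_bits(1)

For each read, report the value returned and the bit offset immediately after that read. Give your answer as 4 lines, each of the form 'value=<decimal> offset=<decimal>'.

Answer: value=89 offset=9
value=18 offset=14
value=255 offset=22
value=1 offset=23

Derivation:
Read 1: bits[0:9] width=9 -> value=89 (bin 001011001); offset now 9 = byte 1 bit 1; 23 bits remain
Read 2: bits[9:14] width=5 -> value=18 (bin 10010); offset now 14 = byte 1 bit 6; 18 bits remain
Read 3: bits[14:22] width=8 -> value=255 (bin 11111111); offset now 22 = byte 2 bit 6; 10 bits remain
Read 4: bits[22:23] width=1 -> value=1 (bin 1); offset now 23 = byte 2 bit 7; 9 bits remain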